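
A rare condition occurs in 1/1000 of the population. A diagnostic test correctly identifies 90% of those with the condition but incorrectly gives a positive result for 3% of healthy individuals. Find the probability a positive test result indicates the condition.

Let D = the rare event, + = positive/flagged.
P(D) = 1/1000
P(+|D) = 90/100 = 9/10
P(+|D') = 3/100
P(+) = P(+|D)P(D) + P(+|D')P(D')
     = \frac{9}{10} × \frac{1}{1000} + \frac{3}{100} × \frac{999}{1000}
     = \frac{3087}{100000}
P(D|+) = P(+|D)P(D)/P(+) = \frac{10}{343}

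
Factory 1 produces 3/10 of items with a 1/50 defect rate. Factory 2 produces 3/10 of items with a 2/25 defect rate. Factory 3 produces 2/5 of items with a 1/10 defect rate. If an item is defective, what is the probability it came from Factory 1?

Using Bayes' theorem:
P(F1) = 3/10, P(D|F1) = 1/50
P(F2) = 3/10, P(D|F2) = 2/25
P(F3) = 2/5, P(D|F3) = 1/10
P(D) = P(D|F1)P(F1) + P(D|F2)P(F2) + P(D|F3)P(F3)
     = \frac{7}{100}
P(F1|D) = P(D|F1)P(F1) / P(D)
= \frac{3}{35}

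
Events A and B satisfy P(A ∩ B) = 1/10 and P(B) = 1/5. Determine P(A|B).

P(A|B) = P(A ∩ B) / P(B)
= (1/10) / (1/5)
= 1/2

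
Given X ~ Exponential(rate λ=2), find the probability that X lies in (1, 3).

P(1 < X < 3) = ∫_{1}^{3} f(x) dx
where f(x) = 2 e^{- 2 x}
= - \frac{1 - e^{4}}{e^{6}}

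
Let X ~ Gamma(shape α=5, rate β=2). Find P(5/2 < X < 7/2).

P(5/2 < X < 7/2) = ∫_{5/2}^{7/2} f(x) dx
where f(x) = \frac{4 x^{4} e^{- 2 x}}{3}
= \frac{-4553 + 1569 e^{2}}{24 e^{7}}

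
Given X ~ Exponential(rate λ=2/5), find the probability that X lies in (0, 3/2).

P(0 < X < 3/2) = ∫_{0}^{3/2} f(x) dx
where f(x) = \frac{2 e^{- \frac{2 x}{5}}}{5}
= 1 - e^{- \frac{3}{5}}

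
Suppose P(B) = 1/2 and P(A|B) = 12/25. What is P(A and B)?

By definition, P(A|B) = P(A ∩ B) / P(B)
So P(A ∩ B) = P(A|B) × P(B)
= 12/25 × 1/2
= 6/25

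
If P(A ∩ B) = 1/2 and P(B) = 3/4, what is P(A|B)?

P(A|B) = P(A ∩ B) / P(B)
= (1/2) / (3/4)
= 2/3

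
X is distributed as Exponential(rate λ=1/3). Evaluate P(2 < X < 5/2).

P(2 < X < 5/2) = ∫_{2}^{5/2} f(x) dx
where f(x) = \frac{e^{- \frac{x}{3}}}{3}
= - \frac{1}{e^{\frac{5}{6}}} + e^{- \frac{2}{3}}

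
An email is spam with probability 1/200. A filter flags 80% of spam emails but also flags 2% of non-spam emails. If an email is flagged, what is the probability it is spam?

Let D = the rare event, + = positive/flagged.
P(D) = 1/200
P(+|D) = 80/100 = 4/5
P(+|D') = 2/100 = 1/50
P(+) = P(+|D)P(D) + P(+|D')P(D')
     = \frac{4}{5} × \frac{1}{200} + \frac{1}{50} × \frac{199}{200}
     = \frac{239}{10000}
P(D|+) = P(+|D)P(D)/P(+) = \frac{40}{239}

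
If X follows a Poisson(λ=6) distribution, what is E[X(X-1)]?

E[X(X-1)] = E[X² - X] = E[X²] - E[X]
E[X] = 6
E[X²] = Var(X) + (E[X])² = 6 + (6)² = 42
E[X(X-1)] = 42 - 6 = 36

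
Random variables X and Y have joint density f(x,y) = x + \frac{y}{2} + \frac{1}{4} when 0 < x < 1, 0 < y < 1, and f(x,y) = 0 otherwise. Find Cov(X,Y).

E[XY] = ∫∫ xy × f(x,y) dx dy = \frac{5}{16}
E[X] = \frac{7}{12}
E[Y] = \frac{13}{24}
Cov(X,Y) = E[XY] - E[X]E[Y] = - \frac{1}{288}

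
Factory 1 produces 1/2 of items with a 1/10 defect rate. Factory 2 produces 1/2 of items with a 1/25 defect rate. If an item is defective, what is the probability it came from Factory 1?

Using Bayes' theorem:
P(F1) = 1/2, P(D|F1) = 1/10
P(F2) = 1/2, P(D|F2) = 1/25
P(D) = P(D|F1)P(F1) + P(D|F2)P(F2)
     = \frac{7}{100}
P(F1|D) = P(D|F1)P(F1) / P(D)
= \frac{5}{7}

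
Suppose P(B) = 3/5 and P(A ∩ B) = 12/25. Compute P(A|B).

P(A|B) = P(A ∩ B) / P(B)
= (12/25) / (3/5)
= 4/5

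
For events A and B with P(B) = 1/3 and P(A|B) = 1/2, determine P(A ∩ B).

By definition, P(A|B) = P(A ∩ B) / P(B)
So P(A ∩ B) = P(A|B) × P(B)
= 1/2 × 1/3
= 1/6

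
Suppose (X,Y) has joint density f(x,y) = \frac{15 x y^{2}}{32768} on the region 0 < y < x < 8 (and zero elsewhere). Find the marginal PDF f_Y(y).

f_Y(y) = ∫_y^8 \frac{15 x y^{2}}{32768} dx = \frac{15 y^{2} \left(64 - y^{2}\right)}{65536}
for 0 < y < 8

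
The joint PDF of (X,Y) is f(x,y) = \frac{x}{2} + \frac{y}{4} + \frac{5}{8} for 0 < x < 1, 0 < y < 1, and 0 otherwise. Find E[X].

E[X] = ∫_0^1 ∫_0^1 x × f(x,y) dy dx
= ∫_0^1 ∫_0^1 x × (\frac{x}{2} + \frac{y}{4} + \frac{5}{8}) dy dx
= \frac{13}{24}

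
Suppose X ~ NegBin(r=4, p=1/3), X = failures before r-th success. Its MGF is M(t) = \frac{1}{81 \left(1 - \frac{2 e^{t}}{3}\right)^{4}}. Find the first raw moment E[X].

To find E[X], compute M^(1)(0):
M^(1)(t) = \frac{8 e^{t}}{243 \left(1 - \frac{2 e^{t}}{3}\right)^{5}}
M^(1)(0) = 8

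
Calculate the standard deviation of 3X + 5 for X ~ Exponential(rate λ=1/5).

For X ~ Exponential(rate λ=1/5):
Var(X) = 25
SD(X) = √(Var(X)) = √(25) = 5
SD(3X + 5) = |3| × SD(X) = 3 × 5 = 15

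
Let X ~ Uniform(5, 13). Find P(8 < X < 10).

P(8 < X < 10) = ∫_{8}^{10} f(x) dx
where f(x) = \frac{1}{8}
= \frac{1}{4}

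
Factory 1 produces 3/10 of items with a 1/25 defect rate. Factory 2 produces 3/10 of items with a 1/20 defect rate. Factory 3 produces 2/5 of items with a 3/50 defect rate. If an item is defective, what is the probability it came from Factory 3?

Using Bayes' theorem:
P(F1) = 3/10, P(D|F1) = 1/25
P(F2) = 3/10, P(D|F2) = 1/20
P(F3) = 2/5, P(D|F3) = 3/50
P(D) = P(D|F1)P(F1) + P(D|F2)P(F2) + P(D|F3)P(F3)
     = \frac{51}{1000}
P(F3|D) = P(D|F3)P(F3) / P(D)
= \frac{8}{17}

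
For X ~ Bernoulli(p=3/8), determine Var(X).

For X ~ Bernoulli(p=3/8):
Var(X) = \frac{15}{64}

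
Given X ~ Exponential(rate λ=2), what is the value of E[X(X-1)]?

E[X(X-1)] = E[X² - X] = E[X²] - E[X]
E[X] = \frac{1}{2}
E[X²] = Var(X) + (E[X])² = \frac{1}{4} + (\frac{1}{2})² = \frac{1}{2}
E[X(X-1)] = \frac{1}{2} - \frac{1}{2} = 0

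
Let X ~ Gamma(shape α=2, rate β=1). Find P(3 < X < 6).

P(3 < X < 6) = ∫_{3}^{6} f(x) dx
where f(x) = x e^{- x}
= \frac{-7 + 4 e^{3}}{e^{6}}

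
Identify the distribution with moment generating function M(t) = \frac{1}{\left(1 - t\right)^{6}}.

The MGF M(t) = \frac{1}{\left(1 - t\right)^{6}} is the standard form for the Gamma distribution.
Comparing with the known MGF formula identifies: Gamma(shape α=6, rate β=1)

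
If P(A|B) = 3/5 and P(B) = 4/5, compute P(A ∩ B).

By definition, P(A|B) = P(A ∩ B) / P(B)
So P(A ∩ B) = P(A|B) × P(B)
= 3/5 × 4/5
= 12/25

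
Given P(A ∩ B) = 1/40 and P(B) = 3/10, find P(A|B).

P(A|B) = P(A ∩ B) / P(B)
= (1/40) / (3/10)
= 1/12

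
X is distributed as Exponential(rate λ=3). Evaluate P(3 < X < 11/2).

P(3 < X < 11/2) = ∫_{3}^{11/2} f(x) dx
where f(x) = 3 e^{- 3 x}
= - \frac{1}{e^{\frac{33}{2}}} + e^{-9}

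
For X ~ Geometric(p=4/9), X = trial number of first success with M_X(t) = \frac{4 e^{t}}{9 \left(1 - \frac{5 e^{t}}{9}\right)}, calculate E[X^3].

To find E[X^3], compute M^(3)(0):
M^(1)(t) = \frac{4 e^{t}}{9 \left(1 - \frac{5 e^{t}}{9}\right)} + \frac{20 e^{2 t}}{81 \left(1 - \frac{5 e^{t}}{9}\right)^{2}}
M^(2)(t) = \frac{4 e^{t}}{9 \left(1 - \frac{5 e^{t}}{9}\right)} + \frac{20 e^{2 t}}{27 \left(1 - \frac{5 e^{t}}{9}\right)^{2}} + \frac{200 e^{3 t}}{729 \left(1 - \frac{5 e^{t}}{9}\right)^{3}}
M^(3)(t) = \frac{4 e^{t}}{9 \left(1 - \frac{5 e^{t}}{9}\right)} + \frac{140 e^{2 t}}{81 \left(1 - \frac{5 e^{t}}{9}\right)^{2}} + \frac{400 e^{3 t}}{243 \left(1 - \frac{5 e^{t}}{9}\right)^{3}} + \frac{1000 e^{4 t}}{2187 \left(1 - \frac{5 e^{t}}{9}\right)^{4}}
M^(3)(0) = \frac{1287}{32}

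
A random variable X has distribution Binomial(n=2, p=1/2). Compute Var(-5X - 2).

For X ~ Binomial(n=2, p=1/2):
Var(X) = \frac{1}{2}
Var(-5X - 2) = (-5)² × Var(X) = 25 × \frac{1}{2} = \frac{25}{2}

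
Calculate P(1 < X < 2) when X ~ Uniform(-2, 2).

P(1 < X < 2) = ∫_{1}^{2} f(x) dx
where f(x) = \frac{1}{4}
= \frac{1}{4}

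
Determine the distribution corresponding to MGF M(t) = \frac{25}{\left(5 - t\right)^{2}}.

The MGF M(t) = \frac{25}{\left(5 - t\right)^{2}} is the standard form for the Gamma distribution.
Comparing with the known MGF formula identifies: Gamma(shape α=2, rate β=5)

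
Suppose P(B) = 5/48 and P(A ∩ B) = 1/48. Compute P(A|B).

P(A|B) = P(A ∩ B) / P(B)
= (1/48) / (5/48)
= 1/5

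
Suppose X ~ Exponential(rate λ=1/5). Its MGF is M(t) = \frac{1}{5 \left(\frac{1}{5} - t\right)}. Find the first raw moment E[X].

To find E[X], compute M^(1)(0):
M^(1)(t) = \frac{1}{5 \left(\frac{1}{5} - t\right)^{2}}
M^(1)(0) = 5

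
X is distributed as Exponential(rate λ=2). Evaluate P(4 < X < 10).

P(4 < X < 10) = ∫_{4}^{10} f(x) dx
where f(x) = 2 e^{- 2 x}
= - \frac{1 - e^{12}}{e^{20}}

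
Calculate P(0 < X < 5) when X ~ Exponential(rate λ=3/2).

P(0 < X < 5) = ∫_{0}^{5} f(x) dx
where f(x) = \frac{3 e^{- \frac{3 x}{2}}}{2}
= 1 - e^{- \frac{15}{2}}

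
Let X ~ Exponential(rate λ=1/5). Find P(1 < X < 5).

P(1 < X < 5) = ∫_{1}^{5} f(x) dx
where f(x) = \frac{e^{- \frac{x}{5}}}{5}
= - \frac{1}{e} + e^{- \frac{1}{5}}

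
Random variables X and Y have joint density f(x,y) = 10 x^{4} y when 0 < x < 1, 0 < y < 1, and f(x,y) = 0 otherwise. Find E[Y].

E[Y] = ∫_0^1 ∫_0^1 y × f(x,y) dx dy
= \frac{2}{3}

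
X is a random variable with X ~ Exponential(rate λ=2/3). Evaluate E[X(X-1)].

E[X(X-1)] = E[X² - X] = E[X²] - E[X]
E[X] = \frac{3}{2}
E[X²] = Var(X) + (E[X])² = \frac{9}{4} + (\frac{3}{2})² = \frac{9}{2}
E[X(X-1)] = \frac{9}{2} - \frac{3}{2} = 3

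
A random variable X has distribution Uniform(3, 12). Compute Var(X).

For X ~ Uniform(3, 12):
Var(X) = \frac{27}{4}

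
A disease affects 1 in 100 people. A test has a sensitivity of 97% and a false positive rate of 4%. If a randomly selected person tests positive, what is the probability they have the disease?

Let D = the rare event, + = positive/flagged.
P(D) = 1/100
P(+|D) = 97/100
P(+|D') = 4/100 = 1/25
P(+) = P(+|D)P(D) + P(+|D')P(D')
     = \frac{97}{100} × \frac{1}{100} + \frac{1}{25} × \frac{99}{100}
     = \frac{493}{10000}
P(D|+) = P(+|D)P(D)/P(+) = \frac{97}{493}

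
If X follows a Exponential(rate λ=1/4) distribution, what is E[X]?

For X ~ Exponential(rate λ=1/4), the expected value is:
E[X] = 4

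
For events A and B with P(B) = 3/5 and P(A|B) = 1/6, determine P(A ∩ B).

By definition, P(A|B) = P(A ∩ B) / P(B)
So P(A ∩ B) = P(A|B) × P(B)
= 1/6 × 3/5
= 1/10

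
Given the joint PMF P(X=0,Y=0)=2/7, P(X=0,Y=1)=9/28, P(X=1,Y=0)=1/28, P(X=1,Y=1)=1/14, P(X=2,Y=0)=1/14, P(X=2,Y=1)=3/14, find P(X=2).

P(X=2) = P(X=2,Y=0) + P(X=2,Y=1)
= 1/14 + 3/14
= 2/7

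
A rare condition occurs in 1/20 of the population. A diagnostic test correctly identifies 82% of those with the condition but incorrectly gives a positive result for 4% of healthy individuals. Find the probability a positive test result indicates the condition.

Let D = the rare event, + = positive/flagged.
P(D) = 1/20
P(+|D) = 82/100 = 41/50
P(+|D') = 4/100 = 1/25
P(+) = P(+|D)P(D) + P(+|D')P(D')
     = \frac{41}{50} × \frac{1}{20} + \frac{1}{25} × \frac{19}{20}
     = \frac{79}{1000}
P(D|+) = P(+|D)P(D)/P(+) = \frac{41}{79}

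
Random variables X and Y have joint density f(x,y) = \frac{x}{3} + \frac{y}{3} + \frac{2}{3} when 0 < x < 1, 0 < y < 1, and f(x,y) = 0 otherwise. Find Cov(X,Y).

E[XY] = ∫∫ xy × f(x,y) dx dy = \frac{5}{18}
E[X] = \frac{19}{36}
E[Y] = \frac{19}{36}
Cov(X,Y) = E[XY] - E[X]E[Y] = - \frac{1}{1296}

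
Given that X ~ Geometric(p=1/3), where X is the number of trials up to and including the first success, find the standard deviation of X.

For X ~ Geometric(p=1/3), where X is the number of trials up to and including the first success:
Var(X) = 6
SD(X) = √(Var(X)) = √(6) = \sqrt{6}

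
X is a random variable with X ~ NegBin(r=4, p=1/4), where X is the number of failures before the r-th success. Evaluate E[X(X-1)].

E[X(X-1)] = E[X² - X] = E[X²] - E[X]
E[X] = 12
E[X²] = Var(X) + (E[X])² = 48 + (12)² = 192
E[X(X-1)] = 192 - 12 = 180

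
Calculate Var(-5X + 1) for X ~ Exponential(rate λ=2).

For X ~ Exponential(rate λ=2):
Var(X) = \frac{1}{4}
Var(-5X + 1) = (-5)² × Var(X) = 25 × \frac{1}{4} = \frac{25}{4}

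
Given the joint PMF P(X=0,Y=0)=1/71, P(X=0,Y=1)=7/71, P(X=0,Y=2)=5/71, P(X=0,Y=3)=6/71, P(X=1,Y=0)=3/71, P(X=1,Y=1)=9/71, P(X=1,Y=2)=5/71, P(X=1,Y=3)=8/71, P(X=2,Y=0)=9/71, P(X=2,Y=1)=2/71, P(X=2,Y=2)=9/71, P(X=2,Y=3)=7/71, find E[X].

First find marginal of X:
P(X=0) = 19/71
P(X=1) = 25/71
P(X=2) = 27/71
E[X] = 0 × 19/71 + 1 × 25/71 + 2 × 27/71 = 79/71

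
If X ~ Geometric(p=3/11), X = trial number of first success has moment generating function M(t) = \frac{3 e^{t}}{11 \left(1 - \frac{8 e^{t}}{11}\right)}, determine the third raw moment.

To find E[X^3], compute M^(3)(0):
M^(1)(t) = \frac{3 e^{t}}{11 \left(1 - \frac{8 e^{t}}{11}\right)} + \frac{24 e^{2 t}}{121 \left(1 - \frac{8 e^{t}}{11}\right)^{2}}
M^(2)(t) = \frac{3 e^{t}}{11 \left(1 - \frac{8 e^{t}}{11}\right)} + \frac{72 e^{2 t}}{121 \left(1 - \frac{8 e^{t}}{11}\right)^{2}} + \frac{384 e^{3 t}}{1331 \left(1 - \frac{8 e^{t}}{11}\right)^{3}}
M^(3)(t) = \frac{3 e^{t}}{11 \left(1 - \frac{8 e^{t}}{11}\right)} + \frac{168 e^{2 t}}{121 \left(1 - \frac{8 e^{t}}{11}\right)^{2}} + \frac{2304 e^{3 t}}{1331 \left(1 - \frac{8 e^{t}}{11}\right)^{3}} + \frac{9216 e^{4 t}}{14641 \left(1 - \frac{8 e^{t}}{11}\right)^{4}}
M^(3)(0) = \frac{1969}{9}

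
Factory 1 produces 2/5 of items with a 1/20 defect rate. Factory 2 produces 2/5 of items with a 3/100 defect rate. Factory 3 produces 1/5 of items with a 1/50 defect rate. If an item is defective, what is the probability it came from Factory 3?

Using Bayes' theorem:
P(F1) = 2/5, P(D|F1) = 1/20
P(F2) = 2/5, P(D|F2) = 3/100
P(F3) = 1/5, P(D|F3) = 1/50
P(D) = P(D|F1)P(F1) + P(D|F2)P(F2) + P(D|F3)P(F3)
     = \frac{9}{250}
P(F3|D) = P(D|F3)P(F3) / P(D)
= \frac{1}{9}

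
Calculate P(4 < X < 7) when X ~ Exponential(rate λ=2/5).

P(4 < X < 7) = ∫_{4}^{7} f(x) dx
where f(x) = \frac{2 e^{- \frac{2 x}{5}}}{5}
= - \frac{1 - e^{\frac{6}{5}}}{e^{\frac{14}{5}}}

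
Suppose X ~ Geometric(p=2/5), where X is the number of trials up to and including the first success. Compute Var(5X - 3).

For X ~ Geometric(p=2/5), where X is the number of trials up to and including the first success:
Var(X) = \frac{15}{4}
Var(5X - 3) = (5)² × Var(X) = 25 × \frac{15}{4} = \frac{375}{4}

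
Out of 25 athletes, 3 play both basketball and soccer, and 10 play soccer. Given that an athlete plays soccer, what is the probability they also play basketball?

P(A ∩ B) = 3/25
P(B) = 10/25 = 2/5
P(A|B) = P(A ∩ B) / P(B) = (3/25) / (2/5) = 3/10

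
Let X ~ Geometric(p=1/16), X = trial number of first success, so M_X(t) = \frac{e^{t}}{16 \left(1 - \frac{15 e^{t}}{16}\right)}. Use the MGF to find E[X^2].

To find E[X^2], compute M^(2)(0):
M^(1)(t) = \frac{e^{t}}{16 \left(1 - \frac{15 e^{t}}{16}\right)} + \frac{15 e^{2 t}}{256 \left(1 - \frac{15 e^{t}}{16}\right)^{2}}
M^(2)(t) = \frac{e^{t}}{16 \left(1 - \frac{15 e^{t}}{16}\right)} + \frac{45 e^{2 t}}{256 \left(1 - \frac{15 e^{t}}{16}\right)^{2}} + \frac{225 e^{3 t}}{2048 \left(1 - \frac{15 e^{t}}{16}\right)^{3}}
M^(2)(0) = 496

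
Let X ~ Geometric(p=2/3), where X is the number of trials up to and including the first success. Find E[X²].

Using the identity E[X²] = Var(X) + (E[X])²:
E[X] = \frac{3}{2}
Var(X) = \frac{3}{4}
E[X²] = \frac{3}{4} + (\frac{3}{2})²
= 3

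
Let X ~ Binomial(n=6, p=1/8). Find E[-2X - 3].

For X ~ Binomial(n=6, p=1/8):
E[X] = \frac{3}{4}
E[-2X - 3] = -2 × E[X] - 3 = - \frac{9}{2}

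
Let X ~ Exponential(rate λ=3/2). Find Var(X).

For X ~ Exponential(rate λ=3/2):
Var(X) = \frac{4}{9}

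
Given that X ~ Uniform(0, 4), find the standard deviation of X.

For X ~ Uniform(0, 4):
Var(X) = \frac{4}{3}
SD(X) = √(Var(X)) = √(\frac{4}{3}) = \frac{2 \sqrt{3}}{3}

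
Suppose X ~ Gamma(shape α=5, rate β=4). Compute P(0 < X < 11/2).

P(0 < X < 11/2) = ∫_{0}^{11/2} f(x) dx
where f(x) = \frac{128 x^{4} e^{- 4 x}}{3}
= 1 - \frac{35401}{3 e^{22}}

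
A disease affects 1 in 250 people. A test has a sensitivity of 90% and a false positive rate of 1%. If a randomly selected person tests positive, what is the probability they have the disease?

Let D = the rare event, + = positive/flagged.
P(D) = 1/250
P(+|D) = 90/100 = 9/10
P(+|D') = 1/100
P(+) = P(+|D)P(D) + P(+|D')P(D')
     = \frac{9}{10} × \frac{1}{250} + \frac{1}{100} × \frac{249}{250}
     = \frac{339}{25000}
P(D|+) = P(+|D)P(D)/P(+) = \frac{30}{113}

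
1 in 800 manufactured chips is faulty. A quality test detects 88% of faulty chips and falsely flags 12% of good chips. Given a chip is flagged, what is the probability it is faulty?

Let D = the rare event, + = positive/flagged.
P(D) = 1/800
P(+|D) = 88/100 = 22/25
P(+|D') = 12/100 = 3/25
P(+) = P(+|D)P(D) + P(+|D')P(D')
     = \frac{22}{25} × \frac{1}{800} + \frac{3}{25} × \frac{799}{800}
     = \frac{2419}{20000}
P(D|+) = P(+|D)P(D)/P(+) = \frac{22}{2419}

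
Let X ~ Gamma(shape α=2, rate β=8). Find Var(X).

For X ~ Gamma(shape α=2, rate β=8):
Var(X) = \frac{1}{32}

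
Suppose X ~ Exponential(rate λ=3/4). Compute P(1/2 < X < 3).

P(1/2 < X < 3) = ∫_{1/2}^{3} f(x) dx
where f(x) = \frac{3 e^{- \frac{3 x}{4}}}{4}
= - \frac{1}{e^{\frac{9}{4}}} + e^{- \frac{3}{8}}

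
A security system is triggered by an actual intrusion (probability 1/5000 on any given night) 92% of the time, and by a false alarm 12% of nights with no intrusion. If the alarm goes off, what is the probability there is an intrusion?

Let D = the rare event, + = positive/flagged.
P(D) = 1/5000
P(+|D) = 92/100 = 23/25
P(+|D') = 12/100 = 3/25
P(+) = P(+|D)P(D) + P(+|D')P(D')
     = \frac{23}{25} × \frac{1}{5000} + \frac{3}{25} × \frac{4999}{5000}
     = \frac{751}{6250}
P(D|+) = P(+|D)P(D)/P(+) = \frac{23}{15020}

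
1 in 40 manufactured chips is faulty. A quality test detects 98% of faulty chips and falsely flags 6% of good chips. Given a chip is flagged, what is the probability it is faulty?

Let D = the rare event, + = positive/flagged.
P(D) = 1/40
P(+|D) = 98/100 = 49/50
P(+|D') = 6/100 = 3/50
P(+) = P(+|D)P(D) + P(+|D')P(D')
     = \frac{49}{50} × \frac{1}{40} + \frac{3}{50} × \frac{39}{40}
     = \frac{83}{1000}
P(D|+) = P(+|D)P(D)/P(+) = \frac{49}{166}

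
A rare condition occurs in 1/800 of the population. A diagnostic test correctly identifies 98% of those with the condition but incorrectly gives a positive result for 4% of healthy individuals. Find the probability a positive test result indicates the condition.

Let D = the rare event, + = positive/flagged.
P(D) = 1/800
P(+|D) = 98/100 = 49/50
P(+|D') = 4/100 = 1/25
P(+) = P(+|D)P(D) + P(+|D')P(D')
     = \frac{49}{50} × \frac{1}{800} + \frac{1}{25} × \frac{799}{800}
     = \frac{1647}{40000}
P(D|+) = P(+|D)P(D)/P(+) = \frac{49}{1647}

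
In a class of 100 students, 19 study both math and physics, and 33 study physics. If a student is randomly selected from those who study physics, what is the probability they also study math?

P(A ∩ B) = 19/100
P(B) = 33/100
P(A|B) = P(A ∩ B) / P(B) = (19/100) / (33/100) = 19/33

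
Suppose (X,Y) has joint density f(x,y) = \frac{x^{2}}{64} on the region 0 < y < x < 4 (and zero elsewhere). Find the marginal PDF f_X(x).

f_X(x) = ∫_0^x \frac{x^{2}}{64} dy = \frac{x^{3}}{64}
for 0 < x < 4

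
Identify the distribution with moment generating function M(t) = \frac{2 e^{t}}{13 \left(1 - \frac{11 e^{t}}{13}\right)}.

The MGF M(t) = \frac{2 e^{t}}{13 \left(1 - \frac{11 e^{t}}{13}\right)} is the standard form for the Geometric distribution.
Comparing with the known MGF formula identifies: Geometric(p=2/13), X = trial number of first success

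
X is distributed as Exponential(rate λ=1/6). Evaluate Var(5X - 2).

For X ~ Exponential(rate λ=1/6):
Var(X) = 36
Var(5X - 2) = (5)² × Var(X) = 25 × 36 = 900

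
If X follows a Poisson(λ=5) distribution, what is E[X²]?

Using the identity E[X²] = Var(X) + (E[X])²:
E[X] = 5
Var(X) = 5
E[X²] = 5 + (5)²
= 30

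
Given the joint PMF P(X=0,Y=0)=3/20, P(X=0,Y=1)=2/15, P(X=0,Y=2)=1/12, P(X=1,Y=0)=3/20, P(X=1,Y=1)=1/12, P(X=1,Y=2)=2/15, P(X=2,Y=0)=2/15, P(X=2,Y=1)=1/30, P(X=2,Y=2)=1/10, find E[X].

First find marginal of X:
P(X=0) = 11/30
P(X=1) = 11/30
P(X=2) = 4/15
E[X] = 0 × 11/30 + 1 × 11/30 + 2 × 4/15 = 9/10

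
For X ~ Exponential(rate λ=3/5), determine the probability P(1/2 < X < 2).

P(1/2 < X < 2) = ∫_{1/2}^{2} f(x) dx
where f(x) = \frac{3 e^{- \frac{3 x}{5}}}{5}
= - \frac{1}{e^{\frac{6}{5}}} + e^{- \frac{3}{10}}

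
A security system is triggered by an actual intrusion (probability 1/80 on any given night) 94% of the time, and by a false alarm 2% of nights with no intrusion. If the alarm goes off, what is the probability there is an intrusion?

Let D = the rare event, + = positive/flagged.
P(D) = 1/80
P(+|D) = 94/100 = 47/50
P(+|D') = 2/100 = 1/50
P(+) = P(+|D)P(D) + P(+|D')P(D')
     = \frac{47}{50} × \frac{1}{80} + \frac{1}{50} × \frac{79}{80}
     = \frac{63}{2000}
P(D|+) = P(+|D)P(D)/P(+) = \frac{47}{126}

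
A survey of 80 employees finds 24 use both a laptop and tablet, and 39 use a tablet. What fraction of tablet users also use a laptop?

P(A ∩ B) = 24/80 = 3/10
P(B) = 39/80
P(A|B) = P(A ∩ B) / P(B) = (3/10) / (39/80) = 8/13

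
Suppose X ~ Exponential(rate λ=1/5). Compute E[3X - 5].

For X ~ Exponential(rate λ=1/5):
E[X] = 5
E[3X - 5] = 3 × E[X] - 5 = 10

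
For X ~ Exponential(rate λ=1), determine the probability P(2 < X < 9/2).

P(2 < X < 9/2) = ∫_{2}^{9/2} f(x) dx
where f(x) = e^{- x}
= - \frac{1}{e^{\frac{9}{2}}} + e^{-2}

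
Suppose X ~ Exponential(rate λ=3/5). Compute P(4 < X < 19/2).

P(4 < X < 19/2) = ∫_{4}^{19/2} f(x) dx
where f(x) = \frac{3 e^{- \frac{3 x}{5}}}{5}
= - \frac{1}{e^{\frac{57}{10}}} + e^{- \frac{12}{5}}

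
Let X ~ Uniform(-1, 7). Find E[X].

For X ~ Uniform(-1, 7), the expected value is:
E[X] = 3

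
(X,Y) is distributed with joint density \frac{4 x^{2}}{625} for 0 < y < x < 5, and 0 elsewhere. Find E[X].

f_X(x) = ∫_0^x \frac{4 x^{2}}{625} dy = \frac{4 x^{3}}{625}
E[X] = ∫_0^5 x × (\frac{4 x^{3}}{625}) dx = 4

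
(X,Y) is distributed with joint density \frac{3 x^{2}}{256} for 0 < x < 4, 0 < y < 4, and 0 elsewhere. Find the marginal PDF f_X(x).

f_X(x) = ∫_0^4 f(x,y) dy
= ∫_0^4 \frac{3 x^{2}}{256} dy
= \frac{3 x^{2}}{64} for 0 < x < 4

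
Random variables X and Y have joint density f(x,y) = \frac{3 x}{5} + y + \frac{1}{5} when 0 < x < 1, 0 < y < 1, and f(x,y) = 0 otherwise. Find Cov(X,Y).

E[XY] = ∫∫ xy × f(x,y) dx dy = \frac{19}{60}
E[X] = \frac{11}{20}
E[Y] = \frac{7}{12}
Cov(X,Y) = E[XY] - E[X]E[Y] = - \frac{1}{240}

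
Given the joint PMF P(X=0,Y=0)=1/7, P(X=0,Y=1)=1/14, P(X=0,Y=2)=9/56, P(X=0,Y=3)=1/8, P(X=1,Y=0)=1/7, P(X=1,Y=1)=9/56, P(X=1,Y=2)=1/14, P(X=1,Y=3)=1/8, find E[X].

First find marginal of X:
P(X=0) = 1/2
P(X=1) = 1/2
E[X] = 0 × 1/2 + 1 × 1/2 = 1/2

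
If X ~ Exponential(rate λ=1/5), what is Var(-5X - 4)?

For X ~ Exponential(rate λ=1/5):
Var(X) = 25
Var(-5X - 4) = (-5)² × Var(X) = 25 × 25 = 625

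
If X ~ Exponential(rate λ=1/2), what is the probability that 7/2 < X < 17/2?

P(7/2 < X < 17/2) = ∫_{7/2}^{17/2} f(x) dx
where f(x) = \frac{e^{- \frac{x}{2}}}{2}
= - \frac{1 - e^{\frac{5}{2}}}{e^{\frac{17}{4}}}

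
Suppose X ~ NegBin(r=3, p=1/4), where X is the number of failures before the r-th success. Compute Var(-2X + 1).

For X ~ NegBin(r=3, p=1/4), where X is the number of failures before the r-th success:
Var(X) = 36
Var(-2X + 1) = (-2)² × Var(X) = 4 × 36 = 144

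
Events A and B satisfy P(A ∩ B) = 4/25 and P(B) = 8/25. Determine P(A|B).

P(A|B) = P(A ∩ B) / P(B)
= (4/25) / (8/25)
= 1/2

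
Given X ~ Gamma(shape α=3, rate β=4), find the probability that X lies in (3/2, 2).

P(3/2 < X < 2) = ∫_{3/2}^{2} f(x) dx
where f(x) = 32 x^{2} e^{- 4 x}
= \frac{-41 + 25 e^{2}}{e^{8}}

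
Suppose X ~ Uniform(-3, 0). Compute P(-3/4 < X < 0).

P(-3/4 < X < 0) = ∫_{-3/4}^{0} f(x) dx
where f(x) = \frac{1}{3}
= \frac{1}{4}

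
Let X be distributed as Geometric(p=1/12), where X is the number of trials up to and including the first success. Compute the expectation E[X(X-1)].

E[X(X-1)] = E[X² - X] = E[X²] - E[X]
E[X] = 12
E[X²] = Var(X) + (E[X])² = 132 + (12)² = 276
E[X(X-1)] = 276 - 12 = 264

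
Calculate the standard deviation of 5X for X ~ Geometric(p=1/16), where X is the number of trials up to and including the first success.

For X ~ Geometric(p=1/16), where X is the number of trials up to and including the first success:
Var(X) = 240
SD(X) = √(Var(X)) = √(240) = 4 \sqrt{15}
SD(5X) = |5| × SD(X) = 5 × 4 \sqrt{15} = 20 \sqrt{15}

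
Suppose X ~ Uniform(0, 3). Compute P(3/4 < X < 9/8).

P(3/4 < X < 9/8) = ∫_{3/4}^{9/8} f(x) dx
where f(x) = \frac{1}{3}
= \frac{1}{8}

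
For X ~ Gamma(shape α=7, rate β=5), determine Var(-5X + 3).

For X ~ Gamma(shape α=7, rate β=5):
Var(X) = \frac{7}{25}
Var(-5X + 3) = (-5)² × Var(X) = 25 × \frac{7}{25} = 7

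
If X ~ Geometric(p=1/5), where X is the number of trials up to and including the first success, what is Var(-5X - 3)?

For X ~ Geometric(p=1/5), where X is the number of trials up to and including the first success:
Var(X) = 20
Var(-5X - 3) = (-5)² × Var(X) = 25 × 20 = 500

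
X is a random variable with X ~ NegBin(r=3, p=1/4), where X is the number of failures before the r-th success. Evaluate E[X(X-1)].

E[X(X-1)] = E[X² - X] = E[X²] - E[X]
E[X] = 9
E[X²] = Var(X) + (E[X])² = 36 + (9)² = 117
E[X(X-1)] = 117 - 9 = 108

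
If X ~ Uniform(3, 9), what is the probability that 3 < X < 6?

P(3 < X < 6) = ∫_{3}^{6} f(x) dx
where f(x) = \frac{1}{6}
= \frac{1}{2}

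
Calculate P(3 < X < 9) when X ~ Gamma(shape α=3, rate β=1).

P(3 < X < 9) = ∫_{3}^{9} f(x) dx
where f(x) = \frac{x^{2} e^{- x}}{2}
= \frac{-101 + 17 e^{6}}{2 e^{9}}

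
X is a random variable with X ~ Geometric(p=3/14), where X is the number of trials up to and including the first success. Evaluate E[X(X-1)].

E[X(X-1)] = E[X² - X] = E[X²] - E[X]
E[X] = \frac{14}{3}
E[X²] = Var(X) + (E[X])² = \frac{154}{9} + (\frac{14}{3})² = \frac{350}{9}
E[X(X-1)] = \frac{350}{9} - \frac{14}{3} = \frac{308}{9}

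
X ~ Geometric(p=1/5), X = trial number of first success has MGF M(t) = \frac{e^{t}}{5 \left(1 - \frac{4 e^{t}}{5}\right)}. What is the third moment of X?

To find E[X^3], compute M^(3)(0):
M^(1)(t) = \frac{e^{t}}{5 \left(1 - \frac{4 e^{t}}{5}\right)} + \frac{4 e^{2 t}}{25 \left(1 - \frac{4 e^{t}}{5}\right)^{2}}
M^(2)(t) = \frac{e^{t}}{5 \left(1 - \frac{4 e^{t}}{5}\right)} + \frac{12 e^{2 t}}{25 \left(1 - \frac{4 e^{t}}{5}\right)^{2}} + \frac{32 e^{3 t}}{125 \left(1 - \frac{4 e^{t}}{5}\right)^{3}}
M^(3)(t) = \frac{e^{t}}{5 \left(1 - \frac{4 e^{t}}{5}\right)} + \frac{28 e^{2 t}}{25 \left(1 - \frac{4 e^{t}}{5}\right)^{2}} + \frac{192 e^{3 t}}{125 \left(1 - \frac{4 e^{t}}{5}\right)^{3}} + \frac{384 e^{4 t}}{625 \left(1 - \frac{4 e^{t}}{5}\right)^{4}}
M^(3)(0) = 605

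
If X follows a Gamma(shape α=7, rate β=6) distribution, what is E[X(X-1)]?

E[X(X-1)] = E[X² - X] = E[X²] - E[X]
E[X] = \frac{7}{6}
E[X²] = Var(X) + (E[X])² = \frac{7}{36} + (\frac{7}{6})² = \frac{14}{9}
E[X(X-1)] = \frac{14}{9} - \frac{7}{6} = \frac{7}{18}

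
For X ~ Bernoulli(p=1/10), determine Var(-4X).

For X ~ Bernoulli(p=1/10):
Var(X) = \frac{9}{100}
Var(-4X) = (-4)² × Var(X) = 16 × \frac{9}{100} = \frac{36}{25}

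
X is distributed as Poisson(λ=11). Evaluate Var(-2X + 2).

For X ~ Poisson(λ=11):
Var(X) = 11
Var(-2X + 2) = (-2)² × Var(X) = 4 × 11 = 44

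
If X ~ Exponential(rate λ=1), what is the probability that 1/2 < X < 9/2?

P(1/2 < X < 9/2) = ∫_{1/2}^{9/2} f(x) dx
where f(x) = e^{- x}
= - \frac{1 - e^{4}}{e^{\frac{9}{2}}}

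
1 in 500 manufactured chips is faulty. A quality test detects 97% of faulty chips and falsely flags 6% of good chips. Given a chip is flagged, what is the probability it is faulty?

Let D = the rare event, + = positive/flagged.
P(D) = 1/500
P(+|D) = 97/100
P(+|D') = 6/100 = 3/50
P(+) = P(+|D)P(D) + P(+|D')P(D')
     = \frac{97}{100} × \frac{1}{500} + \frac{3}{50} × \frac{499}{500}
     = \frac{3091}{50000}
P(D|+) = P(+|D)P(D)/P(+) = \frac{97}{3091}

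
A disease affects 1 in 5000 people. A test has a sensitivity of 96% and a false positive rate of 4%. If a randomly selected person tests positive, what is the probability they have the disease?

Let D = the rare event, + = positive/flagged.
P(D) = 1/5000
P(+|D) = 96/100 = 24/25
P(+|D') = 4/100 = 1/25
P(+) = P(+|D)P(D) + P(+|D')P(D')
     = \frac{24}{25} × \frac{1}{5000} + \frac{1}{25} × \frac{4999}{5000}
     = \frac{5023}{125000}
P(D|+) = P(+|D)P(D)/P(+) = \frac{24}{5023}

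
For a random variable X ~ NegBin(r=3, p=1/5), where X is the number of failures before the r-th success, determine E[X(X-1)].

E[X(X-1)] = E[X² - X] = E[X²] - E[X]
E[X] = 12
E[X²] = Var(X) + (E[X])² = 60 + (12)² = 204
E[X(X-1)] = 204 - 12 = 192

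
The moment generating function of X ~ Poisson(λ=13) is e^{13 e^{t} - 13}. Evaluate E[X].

To find E[X], compute M^(1)(0):
M^(1)(t) = 13 e^{t} e^{13 e^{t} - 13}
M^(1)(0) = 13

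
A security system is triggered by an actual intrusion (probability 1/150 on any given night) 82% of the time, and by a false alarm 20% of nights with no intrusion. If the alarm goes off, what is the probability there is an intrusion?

Let D = the rare event, + = positive/flagged.
P(D) = 1/150
P(+|D) = 82/100 = 41/50
P(+|D') = 20/100 = 1/5
P(+) = P(+|D)P(D) + P(+|D')P(D')
     = \frac{41}{50} × \frac{1}{150} + \frac{1}{5} × \frac{149}{150}
     = \frac{1531}{7500}
P(D|+) = P(+|D)P(D)/P(+) = \frac{41}{1531}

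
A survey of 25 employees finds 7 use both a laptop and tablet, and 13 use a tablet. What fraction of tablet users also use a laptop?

P(A ∩ B) = 7/25
P(B) = 13/25
P(A|B) = P(A ∩ B) / P(B) = (7/25) / (13/25) = 7/13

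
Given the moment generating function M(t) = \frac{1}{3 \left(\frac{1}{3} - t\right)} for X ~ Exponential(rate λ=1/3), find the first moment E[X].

To find E[X], compute M^(1)(0):
M^(1)(t) = \frac{1}{3 \left(\frac{1}{3} - t\right)^{2}}
M^(1)(0) = 3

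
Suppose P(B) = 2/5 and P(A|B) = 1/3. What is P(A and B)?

By definition, P(A|B) = P(A ∩ B) / P(B)
So P(A ∩ B) = P(A|B) × P(B)
= 1/3 × 2/5
= 2/15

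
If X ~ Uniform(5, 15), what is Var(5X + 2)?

For X ~ Uniform(5, 15):
Var(X) = \frac{25}{3}
Var(5X + 2) = (5)² × Var(X) = 25 × \frac{25}{3} = \frac{625}{3}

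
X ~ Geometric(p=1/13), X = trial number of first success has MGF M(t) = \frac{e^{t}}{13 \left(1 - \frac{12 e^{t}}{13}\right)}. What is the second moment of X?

To find E[X^2], compute M^(2)(0):
M^(1)(t) = \frac{e^{t}}{13 \left(1 - \frac{12 e^{t}}{13}\right)} + \frac{12 e^{2 t}}{169 \left(1 - \frac{12 e^{t}}{13}\right)^{2}}
M^(2)(t) = \frac{e^{t}}{13 \left(1 - \frac{12 e^{t}}{13}\right)} + \frac{36 e^{2 t}}{169 \left(1 - \frac{12 e^{t}}{13}\right)^{2}} + \frac{288 e^{3 t}}{2197 \left(1 - \frac{12 e^{t}}{13}\right)^{3}}
M^(2)(0) = 325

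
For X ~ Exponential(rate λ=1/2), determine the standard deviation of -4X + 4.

For X ~ Exponential(rate λ=1/2):
Var(X) = 4
SD(X) = √(Var(X)) = √(4) = 2
SD(-4X + 4) = |-4| × SD(X) = 4 × 2 = 8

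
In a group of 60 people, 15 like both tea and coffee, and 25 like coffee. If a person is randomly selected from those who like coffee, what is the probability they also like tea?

P(A ∩ B) = 15/60 = 1/4
P(B) = 25/60 = 5/12
P(A|B) = P(A ∩ B) / P(B) = (1/4) / (5/12) = 3/5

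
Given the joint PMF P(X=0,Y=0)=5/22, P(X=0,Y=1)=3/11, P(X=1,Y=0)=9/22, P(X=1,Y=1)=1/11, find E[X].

First find marginal of X:
P(X=0) = 1/2
P(X=1) = 1/2
E[X] = 0 × 1/2 + 1 × 1/2 = 1/2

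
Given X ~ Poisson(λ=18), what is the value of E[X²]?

Using the identity E[X²] = Var(X) + (E[X])²:
E[X] = 18
Var(X) = 18
E[X²] = 18 + (18)²
= 342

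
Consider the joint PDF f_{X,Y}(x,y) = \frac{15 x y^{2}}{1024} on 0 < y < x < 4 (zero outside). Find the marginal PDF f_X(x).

f_X(x) = ∫_0^x \frac{15 x y^{2}}{1024} dy = \frac{5 x^{4}}{1024}
for 0 < x < 4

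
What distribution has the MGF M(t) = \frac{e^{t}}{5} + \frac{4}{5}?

The MGF M(t) = \frac{e^{t}}{5} + \frac{4}{5} is the standard form for the Bernoulli distribution.
Comparing with the known MGF formula identifies: Bernoulli(p=1/5)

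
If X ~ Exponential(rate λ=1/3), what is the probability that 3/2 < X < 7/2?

P(3/2 < X < 7/2) = ∫_{3/2}^{7/2} f(x) dx
where f(x) = \frac{e^{- \frac{x}{3}}}{3}
= - \frac{1}{e^{\frac{7}{6}}} + e^{- \frac{1}{2}}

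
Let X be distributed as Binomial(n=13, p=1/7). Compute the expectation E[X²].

Using the identity E[X²] = Var(X) + (E[X])²:
E[X] = \frac{13}{7}
Var(X) = \frac{78}{49}
E[X²] = \frac{78}{49} + (\frac{13}{7})²
= \frac{247}{49}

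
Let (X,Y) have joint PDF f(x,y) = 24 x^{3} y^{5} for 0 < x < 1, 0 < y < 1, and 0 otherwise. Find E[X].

E[X] = ∫_0^1 ∫_0^1 x × f(x,y) dy dx
= ∫_0^1 ∫_0^1 x × (24 x^{3} y^{5}) dy dx
= \frac{4}{5}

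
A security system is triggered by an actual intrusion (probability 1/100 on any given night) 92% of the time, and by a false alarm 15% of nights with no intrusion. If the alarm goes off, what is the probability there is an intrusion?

Let D = the rare event, + = positive/flagged.
P(D) = 1/100
P(+|D) = 92/100 = 23/25
P(+|D') = 15/100 = 3/20
P(+) = P(+|D)P(D) + P(+|D')P(D')
     = \frac{23}{25} × \frac{1}{100} + \frac{3}{20} × \frac{99}{100}
     = \frac{1577}{10000}
P(D|+) = P(+|D)P(D)/P(+) = \frac{92}{1577}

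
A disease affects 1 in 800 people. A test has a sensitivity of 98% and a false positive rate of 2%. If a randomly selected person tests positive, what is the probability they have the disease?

Let D = the rare event, + = positive/flagged.
P(D) = 1/800
P(+|D) = 98/100 = 49/50
P(+|D') = 2/100 = 1/50
P(+) = P(+|D)P(D) + P(+|D')P(D')
     = \frac{49}{50} × \frac{1}{800} + \frac{1}{50} × \frac{799}{800}
     = \frac{53}{2500}
P(D|+) = P(+|D)P(D)/P(+) = \frac{49}{848}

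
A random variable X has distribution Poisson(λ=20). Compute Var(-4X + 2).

For X ~ Poisson(λ=20):
Var(X) = 20
Var(-4X + 2) = (-4)² × Var(X) = 16 × 20 = 320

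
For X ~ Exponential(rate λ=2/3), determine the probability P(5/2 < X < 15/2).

P(5/2 < X < 15/2) = ∫_{5/2}^{15/2} f(x) dx
where f(x) = \frac{2 e^{- \frac{2 x}{3}}}{3}
= - \frac{1}{e^{5}} + e^{- \frac{5}{3}}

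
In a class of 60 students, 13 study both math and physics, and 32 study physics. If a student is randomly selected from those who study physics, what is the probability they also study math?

P(A ∩ B) = 13/60
P(B) = 32/60 = 8/15
P(A|B) = P(A ∩ B) / P(B) = (13/60) / (8/15) = 13/32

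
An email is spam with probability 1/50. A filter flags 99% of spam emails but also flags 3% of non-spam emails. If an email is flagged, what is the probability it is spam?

Let D = the rare event, + = positive/flagged.
P(D) = 1/50
P(+|D) = 99/100
P(+|D') = 3/100
P(+) = P(+|D)P(D) + P(+|D')P(D')
     = \frac{99}{100} × \frac{1}{50} + \frac{3}{100} × \frac{49}{50}
     = \frac{123}{2500}
P(D|+) = P(+|D)P(D)/P(+) = \frac{33}{82}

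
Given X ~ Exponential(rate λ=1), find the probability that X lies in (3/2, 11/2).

P(3/2 < X < 11/2) = ∫_{3/2}^{11/2} f(x) dx
where f(x) = e^{- x}
= - \frac{1 - e^{4}}{e^{\frac{11}{2}}}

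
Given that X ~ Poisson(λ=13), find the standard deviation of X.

For X ~ Poisson(λ=13):
Var(X) = 13
SD(X) = √(Var(X)) = √(13) = \sqrt{13}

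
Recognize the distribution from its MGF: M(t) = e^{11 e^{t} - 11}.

The MGF M(t) = e^{11 e^{t} - 11} is the standard form for the Poisson distribution.
Comparing with the known MGF formula identifies: Poisson(λ=11)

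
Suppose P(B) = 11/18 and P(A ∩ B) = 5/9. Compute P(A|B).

P(A|B) = P(A ∩ B) / P(B)
= (5/9) / (11/18)
= 10/11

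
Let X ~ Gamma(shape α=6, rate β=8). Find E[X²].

Using the identity E[X²] = Var(X) + (E[X])²:
E[X] = \frac{3}{4}
Var(X) = \frac{3}{32}
E[X²] = \frac{3}{32} + (\frac{3}{4})²
= \frac{21}{32}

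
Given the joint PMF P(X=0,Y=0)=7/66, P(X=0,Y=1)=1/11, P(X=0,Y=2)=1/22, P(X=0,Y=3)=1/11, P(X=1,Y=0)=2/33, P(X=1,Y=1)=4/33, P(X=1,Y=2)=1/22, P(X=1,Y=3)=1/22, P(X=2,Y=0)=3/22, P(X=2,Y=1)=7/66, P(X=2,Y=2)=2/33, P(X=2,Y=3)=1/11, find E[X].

First find marginal of X:
P(X=0) = 1/3
P(X=1) = 3/11
P(X=2) = 13/33
E[X] = 0 × 1/3 + 1 × 3/11 + 2 × 13/33 = 35/33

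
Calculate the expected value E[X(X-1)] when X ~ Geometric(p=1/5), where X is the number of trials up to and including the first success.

E[X(X-1)] = E[X² - X] = E[X²] - E[X]
E[X] = 5
E[X²] = Var(X) + (E[X])² = 20 + (5)² = 45
E[X(X-1)] = 45 - 5 = 40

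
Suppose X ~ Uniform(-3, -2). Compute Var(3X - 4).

For X ~ Uniform(-3, -2):
Var(X) = \frac{1}{12}
Var(3X - 4) = (3)² × Var(X) = 9 × \frac{1}{12} = \frac{3}{4}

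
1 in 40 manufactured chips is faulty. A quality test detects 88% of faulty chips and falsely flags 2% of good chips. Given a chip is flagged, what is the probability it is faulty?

Let D = the rare event, + = positive/flagged.
P(D) = 1/40
P(+|D) = 88/100 = 22/25
P(+|D') = 2/100 = 1/50
P(+) = P(+|D)P(D) + P(+|D')P(D')
     = \frac{22}{25} × \frac{1}{40} + \frac{1}{50} × \frac{39}{40}
     = \frac{83}{2000}
P(D|+) = P(+|D)P(D)/P(+) = \frac{44}{83}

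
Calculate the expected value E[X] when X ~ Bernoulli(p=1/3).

For X ~ Bernoulli(p=1/3), the expected value is:
E[X] = \frac{1}{3}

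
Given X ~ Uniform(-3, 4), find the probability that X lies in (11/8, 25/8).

P(11/8 < X < 25/8) = ∫_{11/8}^{25/8} f(x) dx
where f(x) = \frac{1}{7}
= \frac{1}{4}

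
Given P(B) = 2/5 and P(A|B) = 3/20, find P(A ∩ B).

By definition, P(A|B) = P(A ∩ B) / P(B)
So P(A ∩ B) = P(A|B) × P(B)
= 3/20 × 2/5
= 3/50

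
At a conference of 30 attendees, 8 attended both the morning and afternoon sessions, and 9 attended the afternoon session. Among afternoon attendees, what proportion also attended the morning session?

P(A ∩ B) = 8/30 = 4/15
P(B) = 9/30 = 3/10
P(A|B) = P(A ∩ B) / P(B) = (4/15) / (3/10) = 8/9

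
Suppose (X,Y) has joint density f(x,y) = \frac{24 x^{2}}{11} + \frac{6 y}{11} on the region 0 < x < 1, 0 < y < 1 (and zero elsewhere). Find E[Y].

E[Y] = ∫_0^1 ∫_0^1 y × f(x,y) dx dy
= \frac{6}{11}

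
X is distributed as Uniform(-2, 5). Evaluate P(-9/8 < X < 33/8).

P(-9/8 < X < 33/8) = ∫_{-9/8}^{33/8} f(x) dx
where f(x) = \frac{1}{7}
= \frac{3}{4}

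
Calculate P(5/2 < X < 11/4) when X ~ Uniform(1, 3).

P(5/2 < X < 11/4) = ∫_{5/2}^{11/4} f(x) dx
where f(x) = \frac{1}{2}
= \frac{1}{8}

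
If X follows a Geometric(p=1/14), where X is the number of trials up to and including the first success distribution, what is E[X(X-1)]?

E[X(X-1)] = E[X² - X] = E[X²] - E[X]
E[X] = 14
E[X²] = Var(X) + (E[X])² = 182 + (14)² = 378
E[X(X-1)] = 378 - 14 = 364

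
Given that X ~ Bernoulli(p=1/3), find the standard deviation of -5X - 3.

For X ~ Bernoulli(p=1/3):
Var(X) = \frac{2}{9}
SD(X) = √(Var(X)) = √(\frac{2}{9}) = \frac{\sqrt{2}}{3}
SD(-5X - 3) = |-5| × SD(X) = 5 × \frac{\sqrt{2}}{3} = \frac{5 \sqrt{2}}{3}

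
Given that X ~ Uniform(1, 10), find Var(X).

For X ~ Uniform(1, 10):
Var(X) = \frac{27}{4}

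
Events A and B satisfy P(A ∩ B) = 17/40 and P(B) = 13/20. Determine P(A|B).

P(A|B) = P(A ∩ B) / P(B)
= (17/40) / (13/20)
= 17/26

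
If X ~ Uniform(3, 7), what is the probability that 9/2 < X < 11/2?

P(9/2 < X < 11/2) = ∫_{9/2}^{11/2} f(x) dx
where f(x) = \frac{1}{4}
= \frac{1}{4}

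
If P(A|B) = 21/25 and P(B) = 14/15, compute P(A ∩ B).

By definition, P(A|B) = P(A ∩ B) / P(B)
So P(A ∩ B) = P(A|B) × P(B)
= 21/25 × 14/15
= 98/125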